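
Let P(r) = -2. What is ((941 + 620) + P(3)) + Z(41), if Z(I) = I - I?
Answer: 1559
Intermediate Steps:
Z(I) = 0
((941 + 620) + P(3)) + Z(41) = ((941 + 620) - 2) + 0 = (1561 - 2) + 0 = 1559 + 0 = 1559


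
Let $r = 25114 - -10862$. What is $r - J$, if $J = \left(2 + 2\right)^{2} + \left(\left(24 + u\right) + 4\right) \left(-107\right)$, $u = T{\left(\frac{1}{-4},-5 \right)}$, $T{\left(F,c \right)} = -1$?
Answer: $38849$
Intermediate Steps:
$u = -1$
$r = 35976$ ($r = 25114 + 10862 = 35976$)
$J = -2873$ ($J = \left(2 + 2\right)^{2} + \left(\left(24 - 1\right) + 4\right) \left(-107\right) = 4^{2} + \left(23 + 4\right) \left(-107\right) = 16 + 27 \left(-107\right) = 16 - 2889 = -2873$)
$r - J = 35976 - -2873 = 35976 + 2873 = 38849$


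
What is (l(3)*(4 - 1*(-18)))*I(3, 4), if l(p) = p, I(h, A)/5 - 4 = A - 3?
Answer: 1650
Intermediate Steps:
I(h, A) = 5 + 5*A (I(h, A) = 20 + 5*(A - 3) = 20 + 5*(-3 + A) = 20 + (-15 + 5*A) = 5 + 5*A)
(l(3)*(4 - 1*(-18)))*I(3, 4) = (3*(4 - 1*(-18)))*(5 + 5*4) = (3*(4 + 18))*(5 + 20) = (3*22)*25 = 66*25 = 1650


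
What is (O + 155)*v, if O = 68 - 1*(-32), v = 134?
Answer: 34170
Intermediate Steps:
O = 100 (O = 68 + 32 = 100)
(O + 155)*v = (100 + 155)*134 = 255*134 = 34170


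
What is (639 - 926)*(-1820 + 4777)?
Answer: -848659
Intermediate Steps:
(639 - 926)*(-1820 + 4777) = -287*2957 = -848659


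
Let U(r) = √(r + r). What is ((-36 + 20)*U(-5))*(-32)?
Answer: 512*I*√10 ≈ 1619.1*I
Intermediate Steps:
U(r) = √2*√r (U(r) = √(2*r) = √2*√r)
((-36 + 20)*U(-5))*(-32) = ((-36 + 20)*(√2*√(-5)))*(-32) = -16*√2*I*√5*(-32) = -16*I*√10*(-32) = 512*I*√10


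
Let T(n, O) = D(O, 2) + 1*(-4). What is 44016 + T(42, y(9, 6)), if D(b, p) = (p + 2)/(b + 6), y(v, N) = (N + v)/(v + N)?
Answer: 308088/7 ≈ 44013.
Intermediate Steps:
y(v, N) = 1 (y(v, N) = (N + v)/(N + v) = 1)
D(b, p) = (2 + p)/(6 + b)
T(n, O) = -4 + 4/(6 + O) (T(n, O) = (2 + 2)/(6 + O) + 1*(-4) = 4/(6 + O) - 4 = -4 + 4/(6 + O))
44016 + T(42, y(9, 6)) = 44016 + 4*(-5 - 1*1)/(6 + 1) = 44016 + 4*(-5 - 1)/7 = 44016 + 4*(1/7)*(-6) = 44016 - 24/7 = 308088/7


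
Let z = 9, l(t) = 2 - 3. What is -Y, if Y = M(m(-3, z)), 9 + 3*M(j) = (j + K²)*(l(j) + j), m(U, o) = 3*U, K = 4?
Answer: 79/3 ≈ 26.333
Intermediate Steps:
l(t) = -1
M(j) = -3 + (-1 + j)*(16 + j)/3 (M(j) = -3 + ((j + 4²)*(-1 + j))/3 = -3 + ((j + 16)*(-1 + j))/3 = -3 + ((16 + j)*(-1 + j))/3 = -3 + ((-1 + j)*(16 + j))/3 = -3 + (-1 + j)*(16 + j)/3)
Y = -79/3 (Y = -25/3 + 5*(3*(-3)) + (3*(-3))²/3 = -25/3 + 5*(-9) + (⅓)*(-9)² = -25/3 - 45 + (⅓)*81 = -25/3 - 45 + 27 = -79/3 ≈ -26.333)
-Y = -1*(-79/3) = 79/3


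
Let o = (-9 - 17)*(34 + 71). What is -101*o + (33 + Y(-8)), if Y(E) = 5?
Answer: 275768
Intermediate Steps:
o = -2730 (o = -26*105 = -2730)
-101*o + (33 + Y(-8)) = -101*(-2730) + (33 + 5) = 275730 + 38 = 275768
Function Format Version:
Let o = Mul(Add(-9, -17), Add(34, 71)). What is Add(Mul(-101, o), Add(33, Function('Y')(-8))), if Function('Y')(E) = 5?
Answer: 275768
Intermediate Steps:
o = -2730 (o = Mul(-26, 105) = -2730)
Add(Mul(-101, o), Add(33, Function('Y')(-8))) = Add(Mul(-101, -2730), Add(33, 5)) = Add(275730, 38) = 275768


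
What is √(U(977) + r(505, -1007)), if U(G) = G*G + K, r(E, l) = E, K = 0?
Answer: √955034 ≈ 977.26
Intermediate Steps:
U(G) = G² (U(G) = G*G + 0 = G² + 0 = G²)
√(U(977) + r(505, -1007)) = √(977² + 505) = √(954529 + 505) = √955034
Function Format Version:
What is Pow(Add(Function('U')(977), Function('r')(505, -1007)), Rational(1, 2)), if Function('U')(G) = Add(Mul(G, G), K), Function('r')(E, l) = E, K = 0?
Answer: Pow(955034, Rational(1, 2)) ≈ 977.26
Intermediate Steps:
Function('U')(G) = Pow(G, 2) (Function('U')(G) = Add(Mul(G, G), 0) = Add(Pow(G, 2), 0) = Pow(G, 2))
Pow(Add(Function('U')(977), Function('r')(505, -1007)), Rational(1, 2)) = Pow(Add(Pow(977, 2), 505), Rational(1, 2)) = Pow(Add(954529, 505), Rational(1, 2)) = Pow(955034, Rational(1, 2))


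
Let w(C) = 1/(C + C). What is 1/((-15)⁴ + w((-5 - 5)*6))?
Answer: 120/6074999 ≈ 1.9753e-5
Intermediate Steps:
w(C) = 1/(2*C)
1/((-15)⁴ + w((-5 - 5)*6)) = 1/((-15)⁴ + 1/(2*(((-5 - 5)*6)))) = 1/(50625 + 1/(2*((-10*6)))) = 1/(50625 + (½)/(-60)) = 1/(50625 + (½)*(-1/60)) = 1/(50625 - 1/120) = 1/(6074999/120) = 120/6074999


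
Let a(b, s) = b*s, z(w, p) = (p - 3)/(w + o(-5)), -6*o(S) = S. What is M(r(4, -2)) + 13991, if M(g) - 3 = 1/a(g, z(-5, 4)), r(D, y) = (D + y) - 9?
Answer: 587773/42 ≈ 13995.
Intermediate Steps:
o(S) = -S/6
z(w, p) = (-3 + p)/(5/6 + w) (z(w, p) = (p - 3)/(w - 1/6*(-5)) = (-3 + p)/(w + 5/6) = (-3 + p)/(5/6 + w))
r(D, y) = -9 + D + y
M(g) = 3 - 25/(6*g) (M(g) = 3 + 1/(g*(6*(-3 + 4)/(5 + 6*(-5)))) = 3 + 1/(g*(6*1/(5 - 30))) = 3 + 1/(g*(6*1/(-25))) = 3 + 1/(g*(6*(-1/25)*1)) = 3 + 1/(g*(-6/25)) = 3 + 1/(-6*g/25) = 3 - 25/(6*g))
M(r(4, -2)) + 13991 = (3 - 25/(6*(-9 + 4 - 2))) + 13991 = (3 - 25/6/(-7)) + 13991 = (3 - 25/6*(-1/7)) + 13991 = (3 + 25/42) + 13991 = 151/42 + 13991 = 587773/42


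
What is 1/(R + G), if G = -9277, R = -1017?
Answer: -1/10294 ≈ -9.7144e-5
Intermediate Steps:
1/(R + G) = 1/(-1017 - 9277) = 1/(-10294) = -1/10294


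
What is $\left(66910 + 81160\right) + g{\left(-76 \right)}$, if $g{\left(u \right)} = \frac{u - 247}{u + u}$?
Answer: $\frac{1184577}{8} \approx 1.4807 \cdot 10^{5}$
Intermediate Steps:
$g{\left(u \right)} = \frac{-247 + u}{2 u}$
$\left(66910 + 81160\right) + g{\left(-76 \right)} = \left(66910 + 81160\right) + \frac{-247 - 76}{2 \left(-76\right)} = 148070 + \frac{1}{2} \left(- \frac{1}{76}\right) \left(-323\right) = 148070 + \frac{17}{8} = \frac{1184577}{8}$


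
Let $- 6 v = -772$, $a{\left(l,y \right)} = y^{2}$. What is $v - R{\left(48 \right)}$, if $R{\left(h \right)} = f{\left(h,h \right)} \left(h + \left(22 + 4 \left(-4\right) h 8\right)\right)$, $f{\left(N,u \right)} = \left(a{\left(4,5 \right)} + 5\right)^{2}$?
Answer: $\frac{16400186}{3} \approx 5.4667 \cdot 10^{6}$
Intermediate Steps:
$v = \frac{386}{3}$ ($v = \left(- \frac{1}{6}\right) \left(-772\right) = \frac{386}{3} \approx 128.67$)
$f{\left(N,u \right)} = 900$ ($f{\left(N,u \right)} = \left(5^{2} + 5\right)^{2} = \left(25 + 5\right)^{2} = 30^{2} = 900$)
$R{\left(h \right)} = 19800 - 114300 h$ ($R{\left(h \right)} = 900 \left(h + \left(22 + 4 \left(-4\right) h 8\right)\right) = 900 \left(h + \left(22 + - 16 h 8\right)\right) = 900 \left(h - \left(-22 + 128 h\right)\right) = 900 \left(22 - 127 h\right) = 19800 - 114300 h$)
$v - R{\left(48 \right)} = \frac{386}{3} - \left(19800 - 5486400\right) = \frac{386}{3} - -5466600 = \frac{386}{3} + 5466600 = \frac{16400186}{3}$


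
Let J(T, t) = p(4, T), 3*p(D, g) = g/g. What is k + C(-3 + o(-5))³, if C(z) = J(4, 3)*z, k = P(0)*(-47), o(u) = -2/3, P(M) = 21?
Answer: -720854/729 ≈ -988.83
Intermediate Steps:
o(u) = -⅔ (o(u) = -2*⅓ = -⅔)
p(D, g) = ⅓ (p(D, g) = (g/g)/3 = (⅓)*1 = ⅓)
J(T, t) = ⅓
k = -987 (k = 21*(-47) = -987)
C(z) = z/3
k + C(-3 + o(-5))³ = -987 + ((-3 - ⅔)/3)³ = -987 + ((⅓)*(-11/3))³ = -987 + (-11/9)³ = -987 - 1331/729 = -720854/729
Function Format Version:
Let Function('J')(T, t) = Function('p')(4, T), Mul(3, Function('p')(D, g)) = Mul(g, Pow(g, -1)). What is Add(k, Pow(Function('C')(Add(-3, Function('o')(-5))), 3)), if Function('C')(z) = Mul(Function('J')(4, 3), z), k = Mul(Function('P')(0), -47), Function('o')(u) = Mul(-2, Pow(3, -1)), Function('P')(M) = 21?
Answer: Rational(-720854, 729) ≈ -988.83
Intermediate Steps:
Function('o')(u) = Rational(-2, 3) (Function('o')(u) = Mul(-2, Rational(1, 3)) = Rational(-2, 3))
Function('p')(D, g) = Rational(1, 3) (Function('p')(D, g) = Mul(Rational(1, 3), Mul(g, Pow(g, -1))) = Mul(Rational(1, 3), 1) = Rational(1, 3))
Function('J')(T, t) = Rational(1, 3)
k = -987 (k = Mul(21, -47) = -987)
Function('C')(z) = Mul(Rational(1, 3), z)
Add(k, Pow(Function('C')(Add(-3, Function('o')(-5))), 3)) = Add(-987, Pow(Mul(Rational(1, 3), Add(-3, Rational(-2, 3))), 3)) = Add(-987, Pow(Mul(Rational(1, 3), Rational(-11, 3)), 3)) = Add(-987, Pow(Rational(-11, 9), 3)) = Add(-987, Rational(-1331, 729)) = Rational(-720854, 729)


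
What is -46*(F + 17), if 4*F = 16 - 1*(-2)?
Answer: -989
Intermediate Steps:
F = 9/2 (F = (16 - 1*(-2))/4 = (16 + 2)/4 = (1/4)*18 = 9/2 ≈ 4.5000)
-46*(F + 17) = -46*(9/2 + 17) = -46*43/2 = -989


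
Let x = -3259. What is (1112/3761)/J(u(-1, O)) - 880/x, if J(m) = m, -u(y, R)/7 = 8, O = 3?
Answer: 22714759/85799693 ≈ 0.26474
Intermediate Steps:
u(y, R) = -56 (u(y, R) = -7*8 = -56)
(1112/3761)/J(u(-1, O)) - 880/x = (1112/3761)/(-56) - 880/(-3259) = (1112*(1/3761))*(-1/56) - 880*(-1/3259) = (1112/3761)*(-1/56) + 880/3259 = -139/26327 + 880/3259 = 22714759/85799693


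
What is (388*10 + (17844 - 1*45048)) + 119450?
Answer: 96126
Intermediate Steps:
(388*10 + (17844 - 1*45048)) + 119450 = (3880 + (17844 - 45048)) + 119450 = (3880 - 27204) + 119450 = -23324 + 119450 = 96126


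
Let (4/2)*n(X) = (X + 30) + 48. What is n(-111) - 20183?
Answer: -40399/2 ≈ -20200.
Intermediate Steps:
n(X) = 39 + X/2 (n(X) = ((X + 30) + 48)/2 = ((30 + X) + 48)/2 = (78 + X)/2 = 39 + X/2)
n(-111) - 20183 = (39 + (½)*(-111)) - 20183 = (39 - 111/2) - 20183 = -33/2 - 20183 = -40399/2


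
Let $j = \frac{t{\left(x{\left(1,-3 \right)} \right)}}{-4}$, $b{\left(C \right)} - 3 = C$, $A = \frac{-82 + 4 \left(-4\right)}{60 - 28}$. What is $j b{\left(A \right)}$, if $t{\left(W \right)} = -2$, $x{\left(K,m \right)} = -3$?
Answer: $- \frac{1}{32} \approx -0.03125$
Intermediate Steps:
$A = - \frac{49}{16}$ ($A = \frac{-82 - 16}{32} = \left(-98\right) \frac{1}{32} = - \frac{49}{16} \approx -3.0625$)
$b{\left(C \right)} = 3 + C$
$j = \frac{1}{2}$ ($j = - \frac{2}{-4} = \left(-2\right) \left(- \frac{1}{4}\right) = \frac{1}{2} \approx 0.5$)
$j b{\left(A \right)} = \frac{3 - \frac{49}{16}}{2} = \frac{1}{2} \left(- \frac{1}{16}\right) = - \frac{1}{32}$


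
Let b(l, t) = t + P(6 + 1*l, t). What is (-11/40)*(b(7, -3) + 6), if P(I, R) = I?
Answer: -22/5 ≈ -4.4000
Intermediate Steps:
b(l, t) = 6 + l + t (b(l, t) = t + (6 + 1*l) = t + (6 + l) = 6 + l + t)
(-11/40)*(b(7, -3) + 6) = (-11/40)*((6 + 7 - 3) + 6) = (-11*1/40)*(10 + 6) = -11/40*16 = -22/5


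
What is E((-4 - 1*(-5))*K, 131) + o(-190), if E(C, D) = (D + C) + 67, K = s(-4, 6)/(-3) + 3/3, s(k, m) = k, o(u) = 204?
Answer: 1213/3 ≈ 404.33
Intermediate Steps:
K = 7/3 (K = -4/(-3) + 3/3 = -4*(-1/3) + 3*(1/3) = 4/3 + 1 = 7/3 ≈ 2.3333)
E(C, D) = 67 + C + D (E(C, D) = (C + D) + 67 = 67 + C + D)
E((-4 - 1*(-5))*K, 131) + o(-190) = (67 + (-4 - 1*(-5))*(7/3) + 131) + 204 = (67 + (-4 + 5)*(7/3) + 131) + 204 = (67 + 1*(7/3) + 131) + 204 = (67 + 7/3 + 131) + 204 = 601/3 + 204 = 1213/3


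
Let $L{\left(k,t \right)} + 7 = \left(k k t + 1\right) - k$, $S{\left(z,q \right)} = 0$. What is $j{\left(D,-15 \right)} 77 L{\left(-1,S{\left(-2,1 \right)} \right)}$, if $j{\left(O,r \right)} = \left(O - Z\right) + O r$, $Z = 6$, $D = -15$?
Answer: $-78540$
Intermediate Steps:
$j{\left(O,r \right)} = -6 + O + O r$ ($j{\left(O,r \right)} = \left(O - 6\right) + O r = \left(-6 + O\right) + O r = -6 + O + O r$)
$L{\left(k,t \right)} = -6 - k + t k^{2}$ ($L{\left(k,t \right)} = -7 - \left(-1 + k - k k t\right) = -7 - \left(-1 + k - k^{2} t\right) = -7 - \left(-1 + k - t k^{2}\right) = -7 + \left(1 - k + t k^{2}\right) = -6 - k + t k^{2}$)
$j{\left(D,-15 \right)} 77 L{\left(-1,S{\left(-2,1 \right)} \right)} = \left(-6 - 15 - -225\right) 77 \left(-6 - -1 + 0 \left(-1\right)^{2}\right) = \left(-6 - 15 + 225\right) 77 \left(-6 + 1 + 0 \cdot 1\right) = 204 \cdot 77 \left(-6 + 1 + 0\right) = 15708 \left(-5\right) = -78540$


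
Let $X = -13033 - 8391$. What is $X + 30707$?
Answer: $9283$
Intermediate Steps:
$X = -21424$
$X + 30707 = -21424 + 30707 = 9283$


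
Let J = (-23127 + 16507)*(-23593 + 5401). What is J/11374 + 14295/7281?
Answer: 146170165595/13802349 ≈ 10590.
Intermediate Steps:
J = 120431040 (J = -6620*(-18192) = 120431040)
J/11374 + 14295/7281 = 120431040/11374 + 14295/7281 = 120431040*(1/11374) + 14295*(1/7281) = 60215520/5687 + 4765/2427 = 146170165595/13802349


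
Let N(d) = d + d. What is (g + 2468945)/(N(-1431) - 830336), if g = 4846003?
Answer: -3657474/416599 ≈ -8.7794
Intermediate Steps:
N(d) = 2*d
(g + 2468945)/(N(-1431) - 830336) = (4846003 + 2468945)/(2*(-1431) - 830336) = 7314948/(-2862 - 830336) = 7314948/(-833198) = 7314948*(-1/833198) = -3657474/416599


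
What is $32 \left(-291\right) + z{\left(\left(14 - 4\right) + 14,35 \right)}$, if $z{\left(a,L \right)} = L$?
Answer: $-9277$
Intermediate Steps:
$32 \left(-291\right) + z{\left(\left(14 - 4\right) + 14,35 \right)} = 32 \left(-291\right) + 35 = -9312 + 35 = -9277$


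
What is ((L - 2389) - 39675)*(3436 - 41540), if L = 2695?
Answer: 1500116376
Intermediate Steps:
((L - 2389) - 39675)*(3436 - 41540) = ((2695 - 2389) - 39675)*(3436 - 41540) = (306 - 39675)*(-38104) = -39369*(-38104) = 1500116376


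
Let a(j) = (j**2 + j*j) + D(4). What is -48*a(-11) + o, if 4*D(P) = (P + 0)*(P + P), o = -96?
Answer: -12096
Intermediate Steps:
D(P) = P**2/2 (D(P) = ((P + 0)*(P + P))/4 = (P*(2*P))/4 = (2*P**2)/4 = P**2/2)
a(j) = 8 + 2*j**2 (a(j) = (j**2 + j*j) + (1/2)*4**2 = (j**2 + j**2) + (1/2)*16 = 2*j**2 + 8 = 8 + 2*j**2)
-48*a(-11) + o = -48*(8 + 2*(-11)**2) - 96 = -48*(8 + 2*121) - 96 = -48*(8 + 242) - 96 = -48*250 - 96 = -12000 - 96 = -12096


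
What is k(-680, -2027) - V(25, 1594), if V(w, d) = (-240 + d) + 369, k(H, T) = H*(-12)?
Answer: 6437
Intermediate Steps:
k(H, T) = -12*H
V(w, d) = 129 + d
k(-680, -2027) - V(25, 1594) = -12*(-680) - (129 + 1594) = 8160 - 1*1723 = 8160 - 1723 = 6437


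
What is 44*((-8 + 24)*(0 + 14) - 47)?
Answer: 7788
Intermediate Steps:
44*((-8 + 24)*(0 + 14) - 47) = 44*(16*14 - 47) = 44*(224 - 47) = 44*177 = 7788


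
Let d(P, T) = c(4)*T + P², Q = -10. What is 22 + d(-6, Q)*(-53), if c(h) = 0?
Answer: -1886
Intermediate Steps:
d(P, T) = P² (d(P, T) = 0*T + P² = 0 + P² = P²)
22 + d(-6, Q)*(-53) = 22 + (-6)²*(-53) = 22 + 36*(-53) = 22 - 1908 = -1886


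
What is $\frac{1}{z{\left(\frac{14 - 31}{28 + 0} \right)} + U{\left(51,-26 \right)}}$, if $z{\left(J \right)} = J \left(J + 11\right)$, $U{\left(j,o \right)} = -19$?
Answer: $- \frac{784}{19843} \approx -0.03951$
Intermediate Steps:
$z{\left(J \right)} = J \left(11 + J\right)$
$\frac{1}{z{\left(\frac{14 - 31}{28 + 0} \right)} + U{\left(51,-26 \right)}} = \frac{1}{\frac{14 - 31}{28 + 0} \left(11 + \frac{14 - 31}{28 + 0}\right) - 19} = \frac{1}{- \frac{17}{28} \left(11 - \frac{17}{28}\right) - 19} = \frac{1}{\left(-17\right) \frac{1}{28} \left(11 - \frac{17}{28}\right) - 19} = \frac{1}{- \frac{17 \left(11 - \frac{17}{28}\right)}{28} - 19} = \frac{1}{\left(- \frac{17}{28}\right) \frac{291}{28} - 19} = \frac{1}{- \frac{4947}{784} - 19} = \frac{1}{- \frac{19843}{784}} = - \frac{784}{19843}$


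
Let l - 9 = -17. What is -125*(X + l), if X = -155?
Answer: 20375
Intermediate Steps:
l = -8 (l = 9 - 17 = -8)
-125*(X + l) = -125*(-155 - 8) = -125*(-163) = 20375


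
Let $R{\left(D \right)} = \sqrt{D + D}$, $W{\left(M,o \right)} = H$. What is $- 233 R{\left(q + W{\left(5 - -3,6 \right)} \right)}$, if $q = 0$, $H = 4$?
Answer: $- 466 \sqrt{2} \approx -659.02$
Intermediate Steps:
$W{\left(M,o \right)} = 4$
$R{\left(D \right)} = \sqrt{2} \sqrt{D}$ ($R{\left(D \right)} = \sqrt{2 D} = \sqrt{2} \sqrt{D}$)
$- 233 R{\left(q + W{\left(5 - -3,6 \right)} \right)} = - 233 \sqrt{2} \sqrt{0 + 4} = - 233 \sqrt{2} \sqrt{4} = - 233 \sqrt{2} \cdot 2 = - 233 \cdot 2 \sqrt{2} = - 466 \sqrt{2}$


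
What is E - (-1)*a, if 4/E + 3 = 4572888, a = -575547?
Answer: -2631910243091/4572885 ≈ -5.7555e+5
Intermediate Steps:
E = 4/4572885 (E = 4/(-3 + 4572888) = 4/4572885 ≈ 8.7472e-7)
E - (-1)*a = 4/4572885 - (-1)*(-575547) = 4/4572885 - 1*575547 = 4/4572885 - 575547 = -2631910243091/4572885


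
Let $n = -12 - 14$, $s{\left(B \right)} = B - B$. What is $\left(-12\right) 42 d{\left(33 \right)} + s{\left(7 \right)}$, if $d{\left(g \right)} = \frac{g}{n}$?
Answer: $\frac{8316}{13} \approx 639.69$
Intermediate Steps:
$s{\left(B \right)} = 0$
$n = -26$ ($n = -12 - 14 = -26$)
$d{\left(g \right)} = - \frac{g}{26}$ ($d{\left(g \right)} = \frac{g}{-26} = g \left(- \frac{1}{26}\right) = - \frac{g}{26}$)
$\left(-12\right) 42 d{\left(33 \right)} + s{\left(7 \right)} = \left(-12\right) 42 \left(\left(- \frac{1}{26}\right) 33\right) + 0 = \left(-504\right) \left(- \frac{33}{26}\right) + 0 = \frac{8316}{13} + 0 = \frac{8316}{13}$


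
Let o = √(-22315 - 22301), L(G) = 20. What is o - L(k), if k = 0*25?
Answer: -20 + 26*I*√66 ≈ -20.0 + 211.23*I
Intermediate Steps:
k = 0
o = 26*I*√66 (o = √(-44616) = 26*I*√66 ≈ 211.23*I)
o - L(k) = 26*I*√66 - 1*20 = 26*I*√66 - 20 = -20 + 26*I*√66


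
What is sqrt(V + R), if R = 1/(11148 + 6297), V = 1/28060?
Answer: sqrt(222750023835)/48950670 ≈ 0.0096416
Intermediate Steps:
V = 1/28060 ≈ 3.5638e-5
R = 1/17445 ≈ 5.7323e-5
sqrt(V + R) = sqrt(1/28060 + 1/17445) = sqrt(9101/97901340) = sqrt(222750023835)/48950670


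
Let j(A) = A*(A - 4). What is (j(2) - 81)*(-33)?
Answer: 2805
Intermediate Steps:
j(A) = A*(-4 + A)
(j(2) - 81)*(-33) = (2*(-4 + 2) - 81)*(-33) = (2*(-2) - 81)*(-33) = (-4 - 81)*(-33) = -85*(-33) = 2805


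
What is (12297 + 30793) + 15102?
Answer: 58192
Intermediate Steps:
(12297 + 30793) + 15102 = 43090 + 15102 = 58192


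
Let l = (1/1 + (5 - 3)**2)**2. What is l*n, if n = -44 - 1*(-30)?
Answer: -350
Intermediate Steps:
l = 25 (l = (1*1 + 2**2)**2 = (1 + 4)**2 = 5**2 = 25)
n = -14 (n = -44 + 30 = -14)
l*n = 25*(-14) = -350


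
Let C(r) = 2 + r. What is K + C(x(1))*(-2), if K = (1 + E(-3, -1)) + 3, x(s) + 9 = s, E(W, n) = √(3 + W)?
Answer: 16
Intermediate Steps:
x(s) = -9 + s
K = 4 (K = (1 + √(3 - 3)) + 3 = (1 + √0) + 3 = (1 + 0) + 3 = 1 + 3 = 4)
K + C(x(1))*(-2) = 4 + (2 + (-9 + 1))*(-2) = 4 + (2 - 8)*(-2) = 4 - 6*(-2) = 4 + 12 = 16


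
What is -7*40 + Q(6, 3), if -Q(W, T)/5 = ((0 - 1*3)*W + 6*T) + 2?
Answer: -290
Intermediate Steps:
Q(W, T) = -10 - 30*T + 15*W (Q(W, T) = -5*(((0 - 1*3)*W + 6*T) + 2) = -5*(((0 - 3)*W + 6*T) + 2) = -5*((-3*W + 6*T) + 2) = -5*(2 - 3*W + 6*T) = -10 - 30*T + 15*W)
-7*40 + Q(6, 3) = -7*40 + (-10 - 30*3 + 15*6) = -280 + (-10 - 90 + 90) = -280 - 10 = -290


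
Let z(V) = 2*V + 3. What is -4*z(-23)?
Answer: 172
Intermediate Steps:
z(V) = 3 + 2*V
-4*z(-23) = -4*(3 + 2*(-23)) = -4*(3 - 46) = -4*(-43) = -1*(-172) = 172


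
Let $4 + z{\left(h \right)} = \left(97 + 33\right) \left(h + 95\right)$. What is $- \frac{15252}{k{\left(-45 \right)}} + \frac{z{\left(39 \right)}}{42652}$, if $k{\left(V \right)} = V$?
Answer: $\frac{54276002}{159945} \approx 339.34$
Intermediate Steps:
$z{\left(h \right)} = 12346 + 130 h$ ($z{\left(h \right)} = -4 + \left(97 + 33\right) \left(h + 95\right) = -4 + 130 \left(95 + h\right) = -4 + \left(12350 + 130 h\right) = 12346 + 130 h$)
$- \frac{15252}{k{\left(-45 \right)}} + \frac{z{\left(39 \right)}}{42652} = - \frac{15252}{-45} + \frac{12346 + 130 \cdot 39}{42652} = \left(-15252\right) \left(- \frac{1}{45}\right) + \left(12346 + 5070\right) \frac{1}{42652} = \frac{5084}{15} + 17416 \cdot \frac{1}{42652} = \frac{5084}{15} + \frac{4354}{10663} = \frac{54276002}{159945}$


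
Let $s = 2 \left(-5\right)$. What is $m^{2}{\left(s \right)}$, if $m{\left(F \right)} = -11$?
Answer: $121$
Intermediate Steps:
$s = -10$
$m^{2}{\left(s \right)} = \left(-11\right)^{2} = 121$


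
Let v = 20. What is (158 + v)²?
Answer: 31684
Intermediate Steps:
(158 + v)² = (158 + 20)² = 178² = 31684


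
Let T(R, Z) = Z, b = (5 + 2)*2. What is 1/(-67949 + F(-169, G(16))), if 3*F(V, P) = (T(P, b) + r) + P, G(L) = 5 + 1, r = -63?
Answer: -3/203890 ≈ -1.4714e-5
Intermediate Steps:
G(L) = 6
b = 14 (b = 7*2 = 14)
F(V, P) = -49/3 + P/3 (F(V, P) = ((14 - 63) + P)/3 = (-49 + P)/3 = -49/3 + P/3)
1/(-67949 + F(-169, G(16))) = 1/(-67949 + (-49/3 + (⅓)*6)) = 1/(-67949 + (-49/3 + 2)) = 1/(-67949 - 43/3) = 1/(-203890/3) = -3/203890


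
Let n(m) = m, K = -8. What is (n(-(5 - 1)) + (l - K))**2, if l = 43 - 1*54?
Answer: 49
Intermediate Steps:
l = -11 (l = 43 - 54 = -11)
(n(-(5 - 1)) + (l - K))**2 = (-(5 - 1) + (-11 - 1*(-8)))**2 = (-1*4 + (-11 + 8))**2 = (-4 - 3)**2 = (-7)**2 = 49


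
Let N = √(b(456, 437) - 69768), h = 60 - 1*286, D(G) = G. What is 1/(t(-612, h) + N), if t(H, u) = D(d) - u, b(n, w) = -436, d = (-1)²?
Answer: 227/121733 - 2*I*√17551/121733 ≈ 0.0018647 - 0.0021766*I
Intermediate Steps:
d = 1
h = -226 (h = 60 - 286 = -226)
N = 2*I*√17551 (N = √(-436 - 69768) = √(-70204) = 2*I*√17551 ≈ 264.96*I)
t(H, u) = 1 - u
1/(t(-612, h) + N) = 1/((1 - 1*(-226)) + 2*I*√17551) = 1/((1 + 226) + 2*I*√17551) = 1/(227 + 2*I*√17551)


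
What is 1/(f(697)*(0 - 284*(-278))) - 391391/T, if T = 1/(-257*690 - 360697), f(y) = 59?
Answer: 980912012503999577/4658168 ≈ 2.1058e+11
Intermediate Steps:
T = -1/538027 (T = 1/(-177330 - 360697) = 1/(-538027) = -1/538027 ≈ -1.8586e-6)
1/(f(697)*(0 - 284*(-278))) - 391391/T = 1/(59*(0 - 284*(-278))) - 391391/(-1/538027) = 1/(59*(0 + 78952)) - 391391*(-538027) = (1/59)/78952 + 210578925557 = (1/59)*(1/78952) + 210578925557 = 1/4658168 + 210578925557 = 980912012503999577/4658168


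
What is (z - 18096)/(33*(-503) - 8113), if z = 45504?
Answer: -3426/3089 ≈ -1.1091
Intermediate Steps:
(z - 18096)/(33*(-503) - 8113) = (45504 - 18096)/(33*(-503) - 8113) = 27408/(-16599 - 8113) = 27408/(-24712) = 27408*(-1/24712) = -3426/3089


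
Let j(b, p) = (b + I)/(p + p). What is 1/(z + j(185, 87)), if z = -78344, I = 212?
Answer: -174/13631459 ≈ -1.2765e-5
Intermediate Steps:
j(b, p) = (212 + b)/(2*p) (j(b, p) = (b + 212)/(p + p) = (212 + b)/((2*p)) = (212 + b)*(1/(2*p)) = (212 + b)/(2*p))
1/(z + j(185, 87)) = 1/(-78344 + (½)*(212 + 185)/87) = 1/(-78344 + (½)*(1/87)*397) = 1/(-78344 + 397/174) = 1/(-13631459/174) = -174/13631459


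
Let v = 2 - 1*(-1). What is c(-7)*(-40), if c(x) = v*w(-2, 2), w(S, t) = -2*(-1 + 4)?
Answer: 720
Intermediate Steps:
v = 3 (v = 2 + 1 = 3)
w(S, t) = -6 (w(S, t) = -2*3 = -6)
c(x) = -18 (c(x) = 3*(-6) = -18)
c(-7)*(-40) = -18*(-40) = 720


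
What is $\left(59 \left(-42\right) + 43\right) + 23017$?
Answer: $20582$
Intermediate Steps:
$\left(59 \left(-42\right) + 43\right) + 23017 = \left(-2478 + 43\right) + 23017 = -2435 + 23017 = 20582$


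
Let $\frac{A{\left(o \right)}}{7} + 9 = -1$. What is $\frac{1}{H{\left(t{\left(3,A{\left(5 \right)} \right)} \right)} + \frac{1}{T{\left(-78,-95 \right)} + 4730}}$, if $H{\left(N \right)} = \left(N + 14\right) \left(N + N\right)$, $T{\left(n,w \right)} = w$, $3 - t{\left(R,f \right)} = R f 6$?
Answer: $\frac{4635}{14951128771} \approx 3.1001 \cdot 10^{-7}$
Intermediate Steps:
$A{\left(o \right)} = -70$ ($A{\left(o \right)} = -63 + 7 \left(-1\right) = -63 - 7 = -70$)
$t{\left(R,f \right)} = 3 - 6 R f$ ($t{\left(R,f \right)} = 3 - R f 6 = 3 - 6 R f$)
$H{\left(N \right)} = 2 N \left(14 + N\right)$ ($H{\left(N \right)} = \left(14 + N\right) 2 N = 2 N \left(14 + N\right)$)
$\frac{1}{H{\left(t{\left(3,A{\left(5 \right)} \right)} \right)} + \frac{1}{T{\left(-78,-95 \right)} + 4730}} = \frac{1}{2 \left(3 - 18 \left(-70\right)\right) \left(14 - \left(-3 + 18 \left(-70\right)\right)\right) + \frac{1}{-95 + 4730}} = \frac{1}{2 \left(3 + 1260\right) \left(14 + \left(3 + 1260\right)\right) + \frac{1}{4635}} = \frac{1}{2 \cdot 1263 \left(14 + 1263\right) + \frac{1}{4635}} = \frac{1}{2 \cdot 1263 \cdot 1277 + \frac{1}{4635}} = \frac{1}{3225702 + \frac{1}{4635}} = \frac{1}{\frac{14951128771}{4635}} = \frac{4635}{14951128771}$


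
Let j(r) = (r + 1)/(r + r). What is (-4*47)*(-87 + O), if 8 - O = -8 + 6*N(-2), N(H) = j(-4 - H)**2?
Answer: 26837/2 ≈ 13419.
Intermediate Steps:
j(r) = (1 + r)/(2*r) (j(r) = (1 + r)/((2*r)) = (1 + r)*(1/(2*r)) = (1 + r)/(2*r))
N(H) = (-3 - H)**2/(4*(-4 - H)**2) (N(H) = ((1 + (-4 - H))/(2*(-4 - H)))**2 = ((-3 - H)/(2*(-4 - H)))**2 = (-3 - H)**2/(4*(-4 - H)**2))
O = 125/8 (O = 8 - (-8 + 6*((3 - 2)**2/(4*(4 - 2)**2))) = 8 - (-8 + 6*((1/4)*1**2/2**2)) = 8 - (-8 + 6*((1/4)*1*(1/4))) = 8 - (-8 + 6*(1/16)) = 8 - (-8 + 3/8) = 8 - 1*(-61/8) = 8 + 61/8 = 125/8 ≈ 15.625)
(-4*47)*(-87 + O) = (-4*47)*(-87 + 125/8) = -188*(-571/8) = 26837/2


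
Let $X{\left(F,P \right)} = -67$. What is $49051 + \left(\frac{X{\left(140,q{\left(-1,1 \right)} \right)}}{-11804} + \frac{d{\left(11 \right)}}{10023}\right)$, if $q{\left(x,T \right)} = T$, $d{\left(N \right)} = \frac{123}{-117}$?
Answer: $\frac{17409892959671}{354934476} \approx 49051.0$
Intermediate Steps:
$d{\left(N \right)} = - \frac{41}{39}$ ($d{\left(N \right)} = 123 \left(- \frac{1}{117}\right) = - \frac{41}{39}$)
$49051 + \left(\frac{X{\left(140,q{\left(-1,1 \right)} \right)}}{-11804} + \frac{d{\left(11 \right)}}{10023}\right) = 49051 - \left(- \frac{67}{11804} + \frac{41}{390897}\right) = 49051 - - \frac{1977395}{354934476} = 49051 + \left(\frac{67}{11804} - \frac{41}{390897}\right) = 49051 + \frac{1977395}{354934476} = \frac{17409892959671}{354934476}$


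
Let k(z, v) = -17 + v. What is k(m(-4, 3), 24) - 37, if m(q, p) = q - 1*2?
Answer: -30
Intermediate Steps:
m(q, p) = -2 + q (m(q, p) = q - 2 = -2 + q)
k(m(-4, 3), 24) - 37 = (-17 + 24) - 37 = 7 - 37 = -30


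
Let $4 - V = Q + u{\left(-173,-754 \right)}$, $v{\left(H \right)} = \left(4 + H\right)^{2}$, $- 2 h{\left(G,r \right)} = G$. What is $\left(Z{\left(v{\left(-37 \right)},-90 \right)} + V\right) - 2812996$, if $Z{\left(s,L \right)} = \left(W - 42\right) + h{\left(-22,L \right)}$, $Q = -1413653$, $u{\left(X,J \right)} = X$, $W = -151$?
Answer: $-1399348$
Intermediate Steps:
$h{\left(G,r \right)} = - \frac{G}{2}$
$V = 1413830$ ($V = 4 - \left(-1413653 - 173\right) = 4 - -1413826 = 4 + 1413826 = 1413830$)
$Z{\left(s,L \right)} = -182$ ($Z{\left(s,L \right)} = \left(-151 - 42\right) - -11 = -193 + 11 = -182$)
$\left(Z{\left(v{\left(-37 \right)},-90 \right)} + V\right) - 2812996 = \left(-182 + 1413830\right) - 2812996 = 1413648 - 2812996 = -1399348$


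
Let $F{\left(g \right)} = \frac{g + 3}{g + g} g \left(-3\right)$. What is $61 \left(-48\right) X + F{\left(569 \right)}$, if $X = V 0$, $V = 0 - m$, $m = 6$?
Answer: $-858$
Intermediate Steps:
$V = -6$ ($V = 0 - 6 = -6$)
$F{\left(g \right)} = - \frac{9}{2} - \frac{3 g}{2}$ ($F{\left(g \right)} = \frac{3 + g}{2 g} g \left(-3\right) = \left(\frac{3}{2} + \frac{g}{2}\right) \left(-3\right) = - \frac{9}{2} - \frac{3 g}{2}$)
$X = 0$ ($X = \left(-6\right) 0 = 0$)
$61 \left(-48\right) X + F{\left(569 \right)} = 61 \left(-48\right) 0 - 858 = \left(-2928\right) 0 - 858 = 0 - 858 = -858$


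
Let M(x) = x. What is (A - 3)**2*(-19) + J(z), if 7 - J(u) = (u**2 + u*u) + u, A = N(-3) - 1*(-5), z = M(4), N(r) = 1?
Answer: -200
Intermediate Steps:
z = 4
A = 6 (A = 1 - 1*(-5) = 1 + 5 = 6)
J(u) = 7 - u - 2*u**2 (J(u) = 7 - ((u**2 + u*u) + u) = 7 - ((u**2 + u**2) + u) = 7 - (2*u**2 + u) = 7 - (u + 2*u**2) = 7 + (-u - 2*u**2) = 7 - u - 2*u**2)
(A - 3)**2*(-19) + J(z) = (6 - 3)**2*(-19) + (7 - 1*4 - 2*4**2) = 3**2*(-19) + (7 - 4 - 2*16) = 9*(-19) + (7 - 4 - 32) = -171 - 29 = -200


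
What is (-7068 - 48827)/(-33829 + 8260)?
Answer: 55895/25569 ≈ 2.1860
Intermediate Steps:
(-7068 - 48827)/(-33829 + 8260) = -55895/(-25569) = -55895*(-1/25569) = 55895/25569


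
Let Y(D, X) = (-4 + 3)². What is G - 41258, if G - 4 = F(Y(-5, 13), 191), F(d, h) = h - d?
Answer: -41064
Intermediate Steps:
Y(D, X) = 1 (Y(D, X) = (-1)² = 1)
G = 194 (G = 4 + (191 - 1*1) = 4 + (191 - 1) = 4 + 190 = 194)
G - 41258 = 194 - 41258 = -41064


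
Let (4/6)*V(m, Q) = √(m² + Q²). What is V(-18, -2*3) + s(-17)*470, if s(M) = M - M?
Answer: 9*√10 ≈ 28.461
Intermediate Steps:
V(m, Q) = 3*√(Q² + m²)/2 (V(m, Q) = 3*√(m² + Q²)/2 = 3*√(Q² + m²)/2)
s(M) = 0
V(-18, -2*3) + s(-17)*470 = 3*√((-2*3)² + (-18)²)/2 + 0*470 = 3*√((-6)² + 324)/2 + 0 = 3*√(36 + 324)/2 + 0 = 3*√360/2 + 0 = 3*(6*√10)/2 + 0 = 9*√10 + 0 = 9*√10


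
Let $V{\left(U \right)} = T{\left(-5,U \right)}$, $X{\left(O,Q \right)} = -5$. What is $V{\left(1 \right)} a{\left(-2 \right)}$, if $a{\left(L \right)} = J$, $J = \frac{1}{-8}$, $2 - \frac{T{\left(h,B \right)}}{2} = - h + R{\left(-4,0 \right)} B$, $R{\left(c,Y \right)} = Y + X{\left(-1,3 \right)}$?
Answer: $- \frac{1}{2} \approx -0.5$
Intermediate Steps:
$R{\left(c,Y \right)} = -5 + Y$ ($R{\left(c,Y \right)} = Y - 5 = -5 + Y$)
$T{\left(h,B \right)} = 4 + 2 h + 10 B$ ($T{\left(h,B \right)} = 4 - 2 \left(- h + \left(-5 + 0\right) B\right) = 4 - 2 \left(- h - 5 B\right) = 4 + \left(2 h + 10 B\right) = 4 + 2 h + 10 B$)
$V{\left(U \right)} = -6 + 10 U$ ($V{\left(U \right)} = 4 + 2 \left(-5\right) + 10 U = 4 - 10 + 10 U = -6 + 10 U$)
$J = - \frac{1}{8} \approx -0.125$
$a{\left(L \right)} = - \frac{1}{8}$
$V{\left(1 \right)} a{\left(-2 \right)} = \left(-6 + 10 \cdot 1\right) \left(- \frac{1}{8}\right) = \left(-6 + 10\right) \left(- \frac{1}{8}\right) = 4 \left(- \frac{1}{8}\right) = - \frac{1}{2}$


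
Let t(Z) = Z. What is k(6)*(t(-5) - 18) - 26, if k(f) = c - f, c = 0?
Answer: 112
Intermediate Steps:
k(f) = -f (k(f) = 0 - f = -f)
k(6)*(t(-5) - 18) - 26 = (-1*6)*(-5 - 18) - 26 = -6*(-23) - 26 = 138 - 26 = 112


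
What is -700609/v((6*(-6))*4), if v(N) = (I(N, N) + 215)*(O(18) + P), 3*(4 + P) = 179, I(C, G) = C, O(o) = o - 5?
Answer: -2101827/14626 ≈ -143.70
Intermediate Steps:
O(o) = -5 + o
P = 167/3 (P = -4 + (⅓)*179 = -4 + 179/3 = 167/3 ≈ 55.667)
v(N) = 44290/3 + 206*N/3 (v(N) = (N + 215)*((-5 + 18) + 167/3) = (215 + N)*(13 + 167/3) = (215 + N)*(206/3) = 44290/3 + 206*N/3)
-700609/v((6*(-6))*4) = -700609/(44290/3 + 206*((6*(-6))*4)/3) = -700609/(44290/3 + 206*(-36*4)/3) = -700609/(44290/3 + (206/3)*(-144)) = -700609/(44290/3 - 9888) = -700609/14626/3 = -700609*3/14626 = -2101827/14626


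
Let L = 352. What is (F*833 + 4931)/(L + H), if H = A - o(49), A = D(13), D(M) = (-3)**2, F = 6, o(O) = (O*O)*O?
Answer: -9929/117288 ≈ -0.084655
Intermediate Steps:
o(O) = O**3 (o(O) = O**2*O = O**3)
D(M) = 9
A = 9
H = -117640 (H = 9 - 1*49**3 = 9 - 1*117649 = 9 - 117649 = -117640)
(F*833 + 4931)/(L + H) = (6*833 + 4931)/(352 - 117640) = (4998 + 4931)/(-117288) = 9929*(-1/117288) = -9929/117288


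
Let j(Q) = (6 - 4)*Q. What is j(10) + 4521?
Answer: 4541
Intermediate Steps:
j(Q) = 2*Q
j(10) + 4521 = 2*10 + 4521 = 20 + 4521 = 4541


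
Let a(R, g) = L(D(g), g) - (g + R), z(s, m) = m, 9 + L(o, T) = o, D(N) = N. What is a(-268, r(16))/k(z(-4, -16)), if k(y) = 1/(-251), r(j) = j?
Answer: -65009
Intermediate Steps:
L(o, T) = -9 + o
a(R, g) = -9 - R (a(R, g) = (-9 + g) - (g + R) = (-9 + g) - (R + g) = (-9 + g) + (-R - g) = -9 - R)
k(y) = -1/251
a(-268, r(16))/k(z(-4, -16)) = (-9 - 1*(-268))/(-1/251) = (-9 + 268)*(-251) = 259*(-251) = -65009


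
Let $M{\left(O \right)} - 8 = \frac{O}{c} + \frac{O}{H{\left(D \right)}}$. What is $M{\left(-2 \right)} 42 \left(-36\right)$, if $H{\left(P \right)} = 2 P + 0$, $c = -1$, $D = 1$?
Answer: $-13608$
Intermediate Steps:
$H{\left(P \right)} = 2 P$
$M{\left(O \right)} = 8 - \frac{O}{2}$ ($M{\left(O \right)} = 8 + \left(\frac{O}{-1} + \frac{O}{2 \cdot 1}\right) = 8 + \left(O \left(-1\right) + \frac{O}{2}\right) = 8 - \left(O - O \frac{1}{2}\right) = 8 + \left(- O + \frac{O}{2}\right) = 8 - \frac{O}{2}$)
$M{\left(-2 \right)} 42 \left(-36\right) = \left(8 - -1\right) 42 \left(-36\right) = \left(8 + 1\right) 42 \left(-36\right) = 9 \cdot 42 \left(-36\right) = 378 \left(-36\right) = -13608$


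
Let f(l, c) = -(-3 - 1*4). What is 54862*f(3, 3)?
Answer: 384034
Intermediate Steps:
f(l, c) = 7 (f(l, c) = -(-3 - 4) = -1*(-7) = 7)
54862*f(3, 3) = 54862*7 = 384034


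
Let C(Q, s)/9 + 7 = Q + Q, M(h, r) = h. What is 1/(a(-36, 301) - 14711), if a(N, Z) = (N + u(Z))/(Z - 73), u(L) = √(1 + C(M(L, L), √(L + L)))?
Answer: -191186208/2812570491845 - 114*√1339/2812570491845 ≈ -6.7977e-5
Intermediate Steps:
C(Q, s) = -63 + 18*Q (C(Q, s) = -63 + 9*(Q + Q) = -63 + 9*(2*Q) = -63 + 18*Q)
u(L) = √(-62 + 18*L) (u(L) = √(1 + (-63 + 18*L)) = √(-62 + 18*L))
a(N, Z) = (N + √(-62 + 18*Z))/(-73 + Z) (a(N, Z) = (N + √(-62 + 18*Z))/(Z - 73) = (N + √(-62 + 18*Z))/(-73 + Z))
1/(a(-36, 301) - 14711) = 1/((-36 + √(-62 + 18*301))/(-73 + 301) - 14711) = 1/((-36 + √(-62 + 5418))/228 - 14711) = 1/((-36 + √5356)/228 - 14711) = 1/((-36 + 2*√1339)/228 - 14711) = 1/((-3/19 + √1339/114) - 14711) = 1/(-279512/19 + √1339/114)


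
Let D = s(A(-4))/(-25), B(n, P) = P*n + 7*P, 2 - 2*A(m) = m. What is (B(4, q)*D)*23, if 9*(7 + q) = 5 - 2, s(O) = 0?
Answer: 0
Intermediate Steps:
A(m) = 1 - m/2
q = -20/3 (q = -7 + (5 - 2)/9 = -7 + (⅑)*3 = -7 + ⅓ = -20/3 ≈ -6.6667)
B(n, P) = 7*P + P*n
D = 0 (D = 0/(-25) = 0*(-1/25) = 0)
(B(4, q)*D)*23 = (-20*(7 + 4)/3*0)*23 = (-20/3*11*0)*23 = -220/3*0*23 = 0*23 = 0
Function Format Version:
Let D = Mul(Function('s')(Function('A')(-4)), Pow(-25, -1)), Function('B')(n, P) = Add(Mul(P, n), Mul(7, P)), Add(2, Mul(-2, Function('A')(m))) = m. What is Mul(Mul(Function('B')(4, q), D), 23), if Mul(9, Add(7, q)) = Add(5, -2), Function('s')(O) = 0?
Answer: 0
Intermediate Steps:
Function('A')(m) = Add(1, Mul(Rational(-1, 2), m))
q = Rational(-20, 3) (q = Add(-7, Mul(Rational(1, 9), Add(5, -2))) = Add(-7, Mul(Rational(1, 9), 3)) = Add(-7, Rational(1, 3)) = Rational(-20, 3) ≈ -6.6667)
Function('B')(n, P) = Add(Mul(7, P), Mul(P, n))
D = 0 (D = Mul(0, Pow(-25, -1)) = Mul(0, Rational(-1, 25)) = 0)
Mul(Mul(Function('B')(4, q), D), 23) = Mul(Mul(Mul(Rational(-20, 3), Add(7, 4)), 0), 23) = Mul(Mul(Mul(Rational(-20, 3), 11), 0), 23) = Mul(Mul(Rational(-220, 3), 0), 23) = Mul(0, 23) = 0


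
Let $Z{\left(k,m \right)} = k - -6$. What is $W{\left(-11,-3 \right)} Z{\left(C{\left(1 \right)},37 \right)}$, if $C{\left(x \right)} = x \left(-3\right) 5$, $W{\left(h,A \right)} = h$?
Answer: $99$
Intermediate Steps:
$C{\left(x \right)} = - 15 x$ ($C{\left(x \right)} = - 3 x 5 = - 15 x$)
$Z{\left(k,m \right)} = 6 + k$ ($Z{\left(k,m \right)} = k + 6 = 6 + k$)
$W{\left(-11,-3 \right)} Z{\left(C{\left(1 \right)},37 \right)} = - 11 \left(6 - 15\right) = \left(-11\right) \left(-9\right) = 99$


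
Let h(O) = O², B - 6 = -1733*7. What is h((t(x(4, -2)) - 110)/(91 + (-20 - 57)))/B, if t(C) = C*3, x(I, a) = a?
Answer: -3364/594125 ≈ -0.0056621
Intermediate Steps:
t(C) = 3*C
B = -12125 (B = 6 - 1733*7 = 6 - 12131 = -12125)
h((t(x(4, -2)) - 110)/(91 + (-20 - 57)))/B = ((3*(-2) - 110)/(91 + (-20 - 57)))²/(-12125) = ((-6 - 110)/(91 - 77))²*(-1/12125) = (-116/14)²*(-1/12125) = (-116*1/14)²*(-1/12125) = (-58/7)²*(-1/12125) = (3364/49)*(-1/12125) = -3364/594125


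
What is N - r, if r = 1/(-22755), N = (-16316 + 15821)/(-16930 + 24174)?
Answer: -11256481/164837220 ≈ -0.068288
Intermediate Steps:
N = -495/7244 ≈ -0.068332
r = -1/22755 ≈ -4.3946e-5
N - r = -495/7244 - 1*(-1/22755) = -495/7244 + 1/22755 = -11256481/164837220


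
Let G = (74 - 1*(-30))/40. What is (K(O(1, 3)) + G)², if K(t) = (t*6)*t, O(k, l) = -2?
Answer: 17689/25 ≈ 707.56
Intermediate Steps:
K(t) = 6*t² (K(t) = (6*t)*t = 6*t²)
G = 13/5 (G = (74 + 30)*(1/40) = 104*(1/40) = 13/5 ≈ 2.6000)
(K(O(1, 3)) + G)² = (6*(-2)² + 13/5)² = (6*4 + 13/5)² = (24 + 13/5)² = (133/5)² = 17689/25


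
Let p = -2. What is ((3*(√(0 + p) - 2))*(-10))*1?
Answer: 60 - 30*I*√2 ≈ 60.0 - 42.426*I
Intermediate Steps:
((3*(√(0 + p) - 2))*(-10))*1 = ((3*(√(0 - 2) - 2))*(-10))*1 = ((3*(√(-2) - 2))*(-10))*1 = ((3*(I*√2 - 2))*(-10))*1 = ((3*(-2 + I*√2))*(-10))*1 = ((-6 + 3*I*√2)*(-10))*1 = (60 - 30*I*√2)*1 = 60 - 30*I*√2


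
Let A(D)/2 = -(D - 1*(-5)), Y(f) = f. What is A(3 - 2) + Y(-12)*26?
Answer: -324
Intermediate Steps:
A(D) = -10 - 2*D (A(D) = 2*(-(D - 1*(-5))) = 2*(-(D + 5)) = 2*(-(5 + D)) = 2*(-5 - D) = -10 - 2*D)
A(3 - 2) + Y(-12)*26 = (-10 - 2*(3 - 2)) - 12*26 = (-10 - 2*1) - 312 = (-10 - 2) - 312 = -12 - 312 = -324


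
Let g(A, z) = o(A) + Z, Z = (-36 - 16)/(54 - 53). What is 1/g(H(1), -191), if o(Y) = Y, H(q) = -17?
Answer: -1/69 ≈ -0.014493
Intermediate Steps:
Z = -52 (Z = -52/1 = -52*1 = -52)
g(A, z) = -52 + A (g(A, z) = A - 52 = -52 + A)
1/g(H(1), -191) = 1/(-52 - 17) = 1/(-69) = -1/69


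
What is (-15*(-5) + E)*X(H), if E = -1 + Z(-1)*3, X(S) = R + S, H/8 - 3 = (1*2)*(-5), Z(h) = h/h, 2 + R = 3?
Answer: -4235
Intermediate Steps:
R = 1 (R = -2 + 3 = 1)
Z(h) = 1
H = -56 (H = 24 + 8*((1*2)*(-5)) = 24 + 8*(2*(-5)) = 24 + 8*(-10) = 24 - 80 = -56)
X(S) = 1 + S
E = 2 (E = -1 + 1*3 = -1 + 3 = 2)
(-15*(-5) + E)*X(H) = (-15*(-5) + 2)*(1 - 56) = (75 + 2)*(-55) = 77*(-55) = -4235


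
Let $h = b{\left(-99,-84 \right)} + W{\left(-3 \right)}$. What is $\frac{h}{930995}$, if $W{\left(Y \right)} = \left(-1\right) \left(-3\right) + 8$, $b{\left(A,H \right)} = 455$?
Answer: $\frac{466}{930995} \approx 0.00050054$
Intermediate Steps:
$W{\left(Y \right)} = 11$ ($W{\left(Y \right)} = 3 + 8 = 11$)
$h = 466$ ($h = 455 + 11 = 466$)
$\frac{h}{930995} = \frac{466}{930995}$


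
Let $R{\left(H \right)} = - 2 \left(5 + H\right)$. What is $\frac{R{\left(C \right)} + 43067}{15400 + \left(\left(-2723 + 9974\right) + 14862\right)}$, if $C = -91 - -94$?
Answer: $\frac{43051}{37513} \approx 1.1476$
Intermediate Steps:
$C = 3$ ($C = -91 + 94 = 3$)
$R{\left(H \right)} = -10 - 2 H$
$\frac{R{\left(C \right)} + 43067}{15400 + \left(\left(-2723 + 9974\right) + 14862\right)} = \frac{\left(-10 - 6\right) + 43067}{15400 + \left(\left(-2723 + 9974\right) + 14862\right)} = \frac{\left(-10 - 6\right) + 43067}{15400 + \left(7251 + 14862\right)} = \frac{-16 + 43067}{15400 + 22113} = \frac{43051}{37513}$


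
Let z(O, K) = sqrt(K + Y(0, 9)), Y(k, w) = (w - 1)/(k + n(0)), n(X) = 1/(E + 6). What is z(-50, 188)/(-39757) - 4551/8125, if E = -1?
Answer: -4551/8125 - 2*sqrt(57)/39757 ≈ -0.56050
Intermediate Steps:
n(X) = 1/5 (n(X) = 1/(-1 + 6) = 1/5)
Y(k, w) = (-1 + w)/(1/5 + k) (Y(k, w) = (w - 1)/(k + 1/5) = (-1 + w)/(1/5 + k))
z(O, K) = sqrt(40 + K) (z(O, K) = sqrt(K + 5*(-1 + 9)/(1 + 5*0)) = sqrt(K + 5*8/(1 + 0)) = sqrt(K + 5*8/1) = sqrt(K + 5*1*8) = sqrt(K + 40) = sqrt(40 + K))
z(-50, 188)/(-39757) - 4551/8125 = sqrt(40 + 188)/(-39757) - 4551/8125 = sqrt(228)*(-1/39757) - 4551*1/8125 = (2*sqrt(57))*(-1/39757) - 4551/8125 = -2*sqrt(57)/39757 - 4551/8125 = -4551/8125 - 2*sqrt(57)/39757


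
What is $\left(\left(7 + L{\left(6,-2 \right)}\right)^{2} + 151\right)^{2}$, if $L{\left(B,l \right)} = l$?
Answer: $30976$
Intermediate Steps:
$\left(\left(7 + L{\left(6,-2 \right)}\right)^{2} + 151\right)^{2} = \left(\left(7 - 2\right)^{2} + 151\right)^{2} = \left(5^{2} + 151\right)^{2} = \left(25 + 151\right)^{2} = 176^{2} = 30976$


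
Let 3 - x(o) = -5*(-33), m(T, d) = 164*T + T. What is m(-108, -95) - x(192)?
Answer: -17658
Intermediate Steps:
m(T, d) = 165*T
x(o) = -162 (x(o) = 3 - (-5)*(-33) = 3 - 1*165 = 3 - 165 = -162)
m(-108, -95) - x(192) = 165*(-108) - 1*(-162) = -17820 + 162 = -17658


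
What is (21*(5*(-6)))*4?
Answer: -2520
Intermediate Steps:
(21*(5*(-6)))*4 = (21*(-30))*4 = -630*4 = -2520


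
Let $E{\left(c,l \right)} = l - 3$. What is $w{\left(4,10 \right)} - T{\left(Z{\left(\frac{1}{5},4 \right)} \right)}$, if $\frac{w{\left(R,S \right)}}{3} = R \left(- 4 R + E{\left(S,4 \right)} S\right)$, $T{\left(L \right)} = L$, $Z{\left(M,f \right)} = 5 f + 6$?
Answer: $-98$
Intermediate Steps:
$E{\left(c,l \right)} = -3 + l$ ($E{\left(c,l \right)} = l - 3 = -3 + l$)
$Z{\left(M,f \right)} = 6 + 5 f$
$w{\left(R,S \right)} = 3 R \left(S - 4 R\right)$ ($w{\left(R,S \right)} = 3 R \left(- 4 R + \left(-3 + 4\right) S\right) = 3 R \left(- 4 R + 1 S\right) = 3 R \left(- 4 R + S\right) = 3 R \left(S - 4 R\right)$)
$w{\left(4,10 \right)} - T{\left(Z{\left(\frac{1}{5},4 \right)} \right)} = 3 \cdot 4 \left(10 - 16\right) - \left(6 + 5 \cdot 4\right) = 3 \cdot 4 \left(10 - 16\right) - \left(6 + 20\right) = 3 \cdot 4 \left(-6\right) - 26 = -72 - 26 = -98$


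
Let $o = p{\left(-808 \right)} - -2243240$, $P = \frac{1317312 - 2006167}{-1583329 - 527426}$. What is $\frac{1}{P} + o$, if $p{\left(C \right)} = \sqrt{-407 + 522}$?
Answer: $\frac{309053840191}{137771} + \sqrt{115} \approx 2.2433 \cdot 10^{6}$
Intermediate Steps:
$p{\left(C \right)} = \sqrt{115}$
$P = \frac{137771}{422151}$ ($P = - \frac{688855}{-2110755} = \left(-688855\right) \left(- \frac{1}{2110755}\right) = \frac{137771}{422151} \approx 0.32635$)
$o = 2243240 + \sqrt{115}$ ($o = \sqrt{115} - -2243240 = \sqrt{115} + 2243240 = 2243240 + \sqrt{115} \approx 2.2433 \cdot 10^{6}$)
$\frac{1}{P} + o = \frac{1}{\frac{137771}{422151}} + \left(2243240 + \sqrt{115}\right) = \frac{422151}{137771} + \left(2243240 + \sqrt{115}\right) = \frac{309053840191}{137771} + \sqrt{115}$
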